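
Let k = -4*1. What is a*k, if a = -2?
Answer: 8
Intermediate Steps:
k = -4
a*k = -2*(-4) = 8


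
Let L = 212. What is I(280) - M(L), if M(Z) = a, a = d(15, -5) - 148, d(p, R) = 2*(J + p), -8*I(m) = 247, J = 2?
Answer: 665/8 ≈ 83.125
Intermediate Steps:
I(m) = -247/8 (I(m) = -⅛*247 = -247/8)
d(p, R) = 4 + 2*p (d(p, R) = 2*(2 + p) = 4 + 2*p)
a = -114 (a = (4 + 2*15) - 148 = (4 + 30) - 148 = 34 - 148 = -114)
M(Z) = -114
I(280) - M(L) = -247/8 - 1*(-114) = -247/8 + 114 = 665/8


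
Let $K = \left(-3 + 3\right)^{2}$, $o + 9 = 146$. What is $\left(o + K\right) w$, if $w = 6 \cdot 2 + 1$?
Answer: $1781$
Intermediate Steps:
$o = 137$ ($o = -9 + 146 = 137$)
$K = 0$ ($K = 0^{2} = 0$)
$w = 13$ ($w = 12 + 1 = 13$)
$\left(o + K\right) w = \left(137 + 0\right) 13 = 137 \cdot 13 = 1781$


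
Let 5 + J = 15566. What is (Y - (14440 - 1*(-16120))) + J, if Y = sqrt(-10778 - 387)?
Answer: -14999 + I*sqrt(11165) ≈ -14999.0 + 105.66*I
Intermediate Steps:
J = 15561 (J = -5 + 15566 = 15561)
Y = I*sqrt(11165) (Y = sqrt(-11165) = I*sqrt(11165) ≈ 105.66*I)
(Y - (14440 - 1*(-16120))) + J = (I*sqrt(11165) - (14440 - 1*(-16120))) + 15561 = (I*sqrt(11165) - (14440 + 16120)) + 15561 = (I*sqrt(11165) - 1*30560) + 15561 = (I*sqrt(11165) - 30560) + 15561 = (-30560 + I*sqrt(11165)) + 15561 = -14999 + I*sqrt(11165)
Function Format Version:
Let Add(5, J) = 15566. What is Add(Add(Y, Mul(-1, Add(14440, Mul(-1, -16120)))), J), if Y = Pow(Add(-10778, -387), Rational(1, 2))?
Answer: Add(-14999, Mul(I, Pow(11165, Rational(1, 2)))) ≈ Add(-14999., Mul(105.66, I))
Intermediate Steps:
J = 15561 (J = Add(-5, 15566) = 15561)
Y = Mul(I, Pow(11165, Rational(1, 2))) (Y = Pow(-11165, Rational(1, 2)) = Mul(I, Pow(11165, Rational(1, 2))) ≈ Mul(105.66, I))
Add(Add(Y, Mul(-1, Add(14440, Mul(-1, -16120)))), J) = Add(Add(Mul(I, Pow(11165, Rational(1, 2))), Mul(-1, Add(14440, Mul(-1, -16120)))), 15561) = Add(Add(Mul(I, Pow(11165, Rational(1, 2))), Mul(-1, Add(14440, 16120))), 15561) = Add(Add(Mul(I, Pow(11165, Rational(1, 2))), Mul(-1, 30560)), 15561) = Add(Add(Mul(I, Pow(11165, Rational(1, 2))), -30560), 15561) = Add(Add(-30560, Mul(I, Pow(11165, Rational(1, 2)))), 15561) = Add(-14999, Mul(I, Pow(11165, Rational(1, 2))))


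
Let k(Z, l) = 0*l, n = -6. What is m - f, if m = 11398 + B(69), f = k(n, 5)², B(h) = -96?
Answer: 11302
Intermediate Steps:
k(Z, l) = 0
f = 0 (f = 0² = 0)
m = 11302 (m = 11398 - 96 = 11302)
m - f = 11302 - 1*0 = 11302 + 0 = 11302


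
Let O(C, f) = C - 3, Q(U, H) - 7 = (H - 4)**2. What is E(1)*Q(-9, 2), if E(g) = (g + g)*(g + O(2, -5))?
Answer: 0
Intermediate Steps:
Q(U, H) = 7 + (-4 + H)**2 (Q(U, H) = 7 + (H - 4)**2 = 7 + (-4 + H)**2)
O(C, f) = -3 + C
E(g) = 2*g*(-1 + g) (E(g) = (g + g)*(g + (-3 + 2)) = (2*g)*(g - 1) = (2*g)*(-1 + g) = 2*g*(-1 + g))
E(1)*Q(-9, 2) = (2*1*(-1 + 1))*(7 + (-4 + 2)**2) = (2*1*0)*(7 + (-2)**2) = 0*(7 + 4) = 0*11 = 0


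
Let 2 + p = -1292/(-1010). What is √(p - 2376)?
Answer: 2*I*√151530805/505 ≈ 48.752*I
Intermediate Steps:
p = -364/505 (p = -2 - 1292/(-1010) = -2 - 1292*(-1/1010) = -2 + 646/505 = -364/505 ≈ -0.72079)
√(p - 2376) = √(-364/505 - 2376) = √(-1200244/505) = 2*I*√151530805/505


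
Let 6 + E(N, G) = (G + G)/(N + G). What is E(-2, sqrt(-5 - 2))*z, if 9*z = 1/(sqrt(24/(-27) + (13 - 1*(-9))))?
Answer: -26*sqrt(190)/3135 - 2*I*sqrt(1330)/3135 ≈ -0.11432 - 0.023266*I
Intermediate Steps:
E(N, G) = -6 + 2*G/(G + N) (E(N, G) = -6 + (G + G)/(N + G) = -6 + (2*G)/(G + N) = -6 + 2*G/(G + N))
z = sqrt(190)/570 (z = 1/(9*(sqrt(24/(-27) + (13 - 1*(-9))))) = 1/(9*(sqrt(24*(-1/27) + (13 + 9)))) = 1/(9*(sqrt(-8/9 + 22))) = 1/(9*(sqrt(190/9))) = 1/(9*((sqrt(190)/3))) = (3*sqrt(190)/190)/9 = sqrt(190)/570 ≈ 0.024183)
E(-2, sqrt(-5 - 2))*z = (2*(-3*(-2) - 2*sqrt(-5 - 2))/(sqrt(-5 - 2) - 2))*(sqrt(190)/570) = (2*(6 - 2*I*sqrt(7))/(sqrt(-7) - 2))*(sqrt(190)/570) = (2*(6 - 2*I*sqrt(7))/(I*sqrt(7) - 2))*(sqrt(190)/570) = (2*(6 - 2*I*sqrt(7))/(-2 + I*sqrt(7)))*(sqrt(190)/570) = sqrt(190)*(6 - 2*I*sqrt(7))/(285*(-2 + I*sqrt(7)))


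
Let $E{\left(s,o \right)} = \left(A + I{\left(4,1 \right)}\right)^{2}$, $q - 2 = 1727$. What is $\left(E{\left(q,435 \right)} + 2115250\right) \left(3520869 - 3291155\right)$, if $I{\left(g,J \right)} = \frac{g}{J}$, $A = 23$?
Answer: $486070000006$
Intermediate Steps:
$q = 1729$ ($q = 2 + 1727 = 1729$)
$E{\left(s,o \right)} = 729$ ($E{\left(s,o \right)} = \left(23 + \frac{4}{1}\right)^{2} = \left(23 + 4 \cdot 1\right)^{2} = \left(23 + 4\right)^{2} = 27^{2} = 729$)
$\left(E{\left(q,435 \right)} + 2115250\right) \left(3520869 - 3291155\right) = \left(729 + 2115250\right) \left(3520869 - 3291155\right) = 2115979 \cdot 229714 = 486070000006$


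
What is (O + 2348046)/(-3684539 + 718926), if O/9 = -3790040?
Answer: 31762314/2965613 ≈ 10.710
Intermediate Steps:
O = -34110360 (O = 9*(-3790040) = -34110360)
(O + 2348046)/(-3684539 + 718926) = (-34110360 + 2348046)/(-3684539 + 718926) = -31762314/(-2965613) = -31762314*(-1/2965613) = 31762314/2965613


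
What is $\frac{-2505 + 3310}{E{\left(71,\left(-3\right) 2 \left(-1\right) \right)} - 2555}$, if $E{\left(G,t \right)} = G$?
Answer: $- \frac{35}{108} \approx -0.32407$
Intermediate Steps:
$\frac{-2505 + 3310}{E{\left(71,\left(-3\right) 2 \left(-1\right) \right)} - 2555} = \frac{-2505 + 3310}{71 - 2555} = \frac{805}{-2484} = 805 \left(- \frac{1}{2484}\right) = - \frac{35}{108}$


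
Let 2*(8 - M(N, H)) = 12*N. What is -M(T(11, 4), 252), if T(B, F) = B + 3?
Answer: 76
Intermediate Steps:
T(B, F) = 3 + B
M(N, H) = 8 - 6*N
-M(T(11, 4), 252) = -(8 - 6*(3 + 11)) = -(8 - 6*14) = -(8 - 84) = -1*(-76) = 76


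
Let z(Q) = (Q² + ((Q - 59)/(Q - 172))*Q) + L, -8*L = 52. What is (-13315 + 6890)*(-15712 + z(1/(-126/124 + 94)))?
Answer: 133120010647213945901/1318132952862 ≈ 1.0099e+8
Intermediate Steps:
L = -13/2 (L = -⅛*52 = -13/2 ≈ -6.5000)
z(Q) = -13/2 + Q² + Q*(-59 + Q)/(-172 + Q) (z(Q) = (Q² + ((Q - 59)/(Q - 172))*Q) - 13/2 = (Q² + ((-59 + Q)/(-172 + Q))*Q) - 13/2 = (Q² + Q*(-59 + Q)/(-172 + Q)) - 13/2 = -13/2 + Q² + Q*(-59 + Q)/(-172 + Q))
(-13315 + 6890)*(-15712 + z(1/(-126/124 + 94))) = (-13315 + 6890)*(-15712 + (1118 + (1/(-126/124 + 94))³ - 171/(-126/124 + 94)² - 131/(2*(-126/124 + 94)))/(-172 + 1/(-126/124 + 94))) = -6425*(-15712 + (1118 + (1/(-126*1/124 + 94))³ - 171/(-126*1/124 + 94)² - 131/(2*(-126*1/124 + 94)))/(-172 + 1/(-126*1/124 + 94))) = -6425*(-15712 + (1118 + (1/(-63/62 + 94))³ - 171/(-63/62 + 94)² - 131/(2*(-63/62 + 94)))/(-172 + 1/(-63/62 + 94))) = -6425*(-15712 + (1118 + (1/(5765/62))³ - 171*(1/(5765/62))² - 131/(2*5765/62))/(-172 + 1/(5765/62))) = -6425*(-15712 + (1118 + (62/5765)³ - 171*(62/5765)² - 131/2*62/5765)/(-172 + 62/5765)) = -6425*(-15712 + (1118 + 238328/191601072125 - 171*3844/33235225 - 4061/5765)/(-991518/5765)) = -6425*(-15712 - 5765*(1118 + 238328/191601072125 - 657324/33235225 - 4061/5765)/991518) = -6425*(-15712 - 5765/991518*214071241152493/191601072125) = -6425*(-15712 - 214071241152493/32953323821550) = -6425*(-517976695125346093/32953323821550) = 133120010647213945901/1318132952862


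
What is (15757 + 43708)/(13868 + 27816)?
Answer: 59465/41684 ≈ 1.4266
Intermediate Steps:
(15757 + 43708)/(13868 + 27816) = 59465/41684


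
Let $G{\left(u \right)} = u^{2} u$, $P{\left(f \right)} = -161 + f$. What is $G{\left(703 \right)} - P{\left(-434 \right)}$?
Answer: $347429522$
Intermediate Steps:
$G{\left(u \right)} = u^{3}$
$G{\left(703 \right)} - P{\left(-434 \right)} = 703^{3} - \left(-161 - 434\right) = 347428927 - -595 = 347428927 + 595 = 347429522$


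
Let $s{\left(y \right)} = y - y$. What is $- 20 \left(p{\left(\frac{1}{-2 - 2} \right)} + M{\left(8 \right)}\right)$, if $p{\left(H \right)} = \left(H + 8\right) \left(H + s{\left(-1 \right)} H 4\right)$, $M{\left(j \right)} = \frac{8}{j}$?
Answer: $\frac{75}{4} \approx 18.75$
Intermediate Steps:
$s{\left(y \right)} = 0$
$p{\left(H \right)} = H \left(8 + H\right)$ ($p{\left(H \right)} = \left(H + 8\right) \left(H + 0 H 4\right) = \left(8 + H\right) \left(H + 0 \cdot 4\right) = \left(8 + H\right) \left(H + 0\right) = \left(8 + H\right) H = H \left(8 + H\right)$)
$- 20 \left(p{\left(\frac{1}{-2 - 2} \right)} + M{\left(8 \right)}\right) = - 20 \left(\frac{8 + \frac{1}{-2 - 2}}{-2 - 2} + \frac{8}{8}\right) = - 20 \left(\frac{8 + \frac{1}{-4}}{-4} + 8 \cdot \frac{1}{8}\right) = - 20 \left(- \frac{8 - \frac{1}{4}}{4} + 1\right) = - 20 \left(\left(- \frac{1}{4}\right) \frac{31}{4} + 1\right) = - 20 \left(- \frac{31}{16} + 1\right) = \left(-20\right) \left(- \frac{15}{16}\right) = \frac{75}{4}$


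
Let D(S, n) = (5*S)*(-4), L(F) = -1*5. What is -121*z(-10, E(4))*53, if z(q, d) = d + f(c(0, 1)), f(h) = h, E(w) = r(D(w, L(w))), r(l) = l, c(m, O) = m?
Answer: 513040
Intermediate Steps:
L(F) = -5
D(S, n) = -20*S
E(w) = -20*w
z(q, d) = d (z(q, d) = d + 0 = d)
-121*z(-10, E(4))*53 = -(-2420)*4*53 = -121*(-80)*53 = 9680*53 = 513040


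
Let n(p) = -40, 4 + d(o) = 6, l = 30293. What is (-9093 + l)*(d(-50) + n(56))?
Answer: -805600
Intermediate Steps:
d(o) = 2 (d(o) = -4 + 6 = 2)
(-9093 + l)*(d(-50) + n(56)) = (-9093 + 30293)*(2 - 40) = 21200*(-38) = -805600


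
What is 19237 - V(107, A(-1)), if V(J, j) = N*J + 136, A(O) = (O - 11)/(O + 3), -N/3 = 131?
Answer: 61152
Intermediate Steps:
N = -393 (N = -3*131 = -393)
A(O) = (-11 + O)/(3 + O)
V(J, j) = 136 - 393*J (V(J, j) = -393*J + 136 = 136 - 393*J)
19237 - V(107, A(-1)) = 19237 - (136 - 393*107) = 19237 - (136 - 42051) = 19237 - 1*(-41915) = 19237 + 41915 = 61152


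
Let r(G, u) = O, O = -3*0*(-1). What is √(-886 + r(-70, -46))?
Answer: I*√886 ≈ 29.766*I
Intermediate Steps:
O = 0 (O = 0*(-1) = 0)
r(G, u) = 0
√(-886 + r(-70, -46)) = √(-886 + 0) = √(-886) = I*√886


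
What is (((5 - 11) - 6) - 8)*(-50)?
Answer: 1000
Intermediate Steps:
(((5 - 11) - 6) - 8)*(-50) = ((-6 - 6) - 8)*(-50) = (-12 - 8)*(-50) = -20*(-50) = 1000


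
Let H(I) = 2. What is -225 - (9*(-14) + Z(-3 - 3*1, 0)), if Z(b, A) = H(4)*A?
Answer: -99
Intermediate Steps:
Z(b, A) = 2*A
-225 - (9*(-14) + Z(-3 - 3*1, 0)) = -225 - (9*(-14) + 2*0) = -225 - (-126 + 0) = -225 - 1*(-126) = -225 + 126 = -99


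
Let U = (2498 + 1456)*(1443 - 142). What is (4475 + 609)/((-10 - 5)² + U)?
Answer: 5084/5144379 ≈ 0.00098826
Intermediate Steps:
U = 5144154 (U = 3954*1301 = 5144154)
(4475 + 609)/((-10 - 5)² + U) = (4475 + 609)/((-10 - 5)² + 5144154) = 5084/((-15)² + 5144154) = 5084/(225 + 5144154) = 5084/5144379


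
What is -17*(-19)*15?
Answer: 4845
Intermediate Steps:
-17*(-19)*15 = 323*15 = 4845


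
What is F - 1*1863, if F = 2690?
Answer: 827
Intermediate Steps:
F - 1*1863 = 2690 - 1*1863 = 2690 - 1863 = 827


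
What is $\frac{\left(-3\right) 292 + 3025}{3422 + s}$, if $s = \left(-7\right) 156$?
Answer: $\frac{2149}{2330} \approx 0.92232$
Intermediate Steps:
$s = -1092$
$\frac{\left(-3\right) 292 + 3025}{3422 + s} = \frac{\left(-3\right) 292 + 3025}{3422 - 1092} = \frac{-876 + 3025}{2330} = 2149 \cdot \frac{1}{2330} = \frac{2149}{2330}$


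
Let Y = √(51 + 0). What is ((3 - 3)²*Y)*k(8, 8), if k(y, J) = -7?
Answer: 0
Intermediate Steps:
Y = √51 ≈ 7.1414
((3 - 3)²*Y)*k(8, 8) = ((3 - 3)²*√51)*(-7) = (0²*√51)*(-7) = (0*√51)*(-7) = 0*(-7) = 0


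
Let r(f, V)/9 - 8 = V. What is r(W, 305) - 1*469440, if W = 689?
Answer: -466623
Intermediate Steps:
r(f, V) = 72 + 9*V
r(W, 305) - 1*469440 = (72 + 9*305) - 1*469440 = (72 + 2745) - 469440 = 2817 - 469440 = -466623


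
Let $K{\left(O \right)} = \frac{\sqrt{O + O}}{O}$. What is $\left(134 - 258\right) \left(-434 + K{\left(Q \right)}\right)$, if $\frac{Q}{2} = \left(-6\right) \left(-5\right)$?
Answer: $53816 - \frac{62 \sqrt{30}}{15} \approx 53793.0$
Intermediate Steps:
$Q = 60$ ($Q = 2 \left(\left(-6\right) \left(-5\right)\right) = 2 \cdot 30 = 60$)
$K{\left(O \right)} = \frac{\sqrt{2}}{\sqrt{O}}$ ($K{\left(O \right)} = \frac{\sqrt{2 O}}{O} = \frac{\sqrt{2} \sqrt{O}}{O} = \frac{\sqrt{2}}{\sqrt{O}}$)
$\left(134 - 258\right) \left(-434 + K{\left(Q \right)}\right) = \left(134 - 258\right) \left(-434 + \frac{\sqrt{2}}{2 \sqrt{15}}\right) = - 124 \left(-434 + \sqrt{2} \frac{\sqrt{15}}{30}\right) = - 124 \left(-434 + \frac{\sqrt{30}}{30}\right) = 53816 - \frac{62 \sqrt{30}}{15}$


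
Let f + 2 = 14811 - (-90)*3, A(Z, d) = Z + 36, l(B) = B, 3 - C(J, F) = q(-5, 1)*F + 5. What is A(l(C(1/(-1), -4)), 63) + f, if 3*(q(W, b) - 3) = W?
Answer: 45355/3 ≈ 15118.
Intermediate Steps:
q(W, b) = 3 + W/3
C(J, F) = -2 - 4*F/3 (C(J, F) = 3 - ((3 + (⅓)*(-5))*F + 5) = 3 - ((3 - 5/3)*F + 5) = 3 - (4*F/3 + 5) = 3 - (5 + 4*F/3) = 3 + (-5 - 4*F/3) = -2 - 4*F/3)
A(Z, d) = 36 + Z
f = 15079 (f = -2 + (14811 - (-90)*3) = -2 + (14811 - 1*(-270)) = -2 + (14811 + 270) = -2 + 15081 = 15079)
A(l(C(1/(-1), -4)), 63) + f = (36 + (-2 - 4/3*(-4))) + 15079 = (36 + (-2 + 16/3)) + 15079 = (36 + 10/3) + 15079 = 118/3 + 15079 = 45355/3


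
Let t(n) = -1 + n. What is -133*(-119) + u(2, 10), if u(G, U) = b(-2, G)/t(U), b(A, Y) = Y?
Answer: 142445/9 ≈ 15827.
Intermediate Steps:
u(G, U) = G/(-1 + U)
-133*(-119) + u(2, 10) = -133*(-119) + 2/(-1 + 10) = 15827 + 2/9 = 142445/9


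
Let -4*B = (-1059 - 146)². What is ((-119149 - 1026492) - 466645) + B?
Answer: -7901169/4 ≈ -1.9753e+6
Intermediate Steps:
B = -1452025/4 (B = -(-1059 - 146)²/4 = -¼*(-1205)² = -¼*1452025 = -1452025/4 ≈ -3.6301e+5)
((-119149 - 1026492) - 466645) + B = ((-119149 - 1026492) - 466645) - 1452025/4 = (-1145641 - 466645) - 1452025/4 = -1612286 - 1452025/4 = -7901169/4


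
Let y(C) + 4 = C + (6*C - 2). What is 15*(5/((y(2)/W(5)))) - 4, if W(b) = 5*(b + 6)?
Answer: 4093/8 ≈ 511.63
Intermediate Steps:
W(b) = 30 + 5*b (W(b) = 5*(6 + b) = 30 + 5*b)
y(C) = -6 + 7*C (y(C) = -4 + (C + (6*C - 2)) = -4 + (C + (-2 + 6*C)) = -4 + (-2 + 7*C) = -6 + 7*C)
15*(5/((y(2)/W(5)))) - 4 = 15*(5/(((-6 + 7*2)/(30 + 5*5)))) - 4 = 15*(5/(((-6 + 14)/(30 + 25)))) - 4 = 15*(5/((8/55))) - 4 = 15*(5/((8*(1/55)))) - 4 = 15*(5/(8/55)) - 4 = 15*(5*(55/8)) - 4 = 15*(275/8) - 4 = 4125/8 - 4 = 4093/8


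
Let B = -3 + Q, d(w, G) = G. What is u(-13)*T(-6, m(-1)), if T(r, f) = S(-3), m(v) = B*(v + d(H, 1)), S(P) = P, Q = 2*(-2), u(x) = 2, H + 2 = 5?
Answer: -6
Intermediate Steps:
H = 3 (H = -2 + 5 = 3)
Q = -4
B = -7 (B = -3 - 4 = -7)
m(v) = -7 - 7*v (m(v) = -7*(v + 1) = -7*(1 + v) = -7 - 7*v)
T(r, f) = -3
u(-13)*T(-6, m(-1)) = 2*(-3) = -6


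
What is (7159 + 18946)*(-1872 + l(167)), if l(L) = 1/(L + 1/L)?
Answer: -272587955773/5578 ≈ -4.8868e+7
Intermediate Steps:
(7159 + 18946)*(-1872 + l(167)) = (7159 + 18946)*(-1872 + 167/(1 + 167²)) = 26105*(-1872 + 167/(1 + 27889)) = 26105*(-1872 + 167/27890) = 26105*(-52209913/27890) = -272587955773/5578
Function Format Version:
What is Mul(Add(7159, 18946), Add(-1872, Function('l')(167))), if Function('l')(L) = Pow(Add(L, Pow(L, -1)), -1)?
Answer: Rational(-272587955773, 5578) ≈ -4.8868e+7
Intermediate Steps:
Mul(Add(7159, 18946), Add(-1872, Function('l')(167))) = Mul(Add(7159, 18946), Add(-1872, Mul(167, Pow(Add(1, Pow(167, 2)), -1)))) = Mul(26105, Add(-1872, Mul(167, Pow(Add(1, 27889), -1)))) = Mul(26105, Add(-1872, Mul(167, Pow(27890, -1)))) = Mul(26105, Add(-1872, Mul(167, Rational(1, 27890)))) = Mul(26105, Add(-1872, Rational(167, 27890))) = Mul(26105, Rational(-52209913, 27890)) = Rational(-272587955773, 5578)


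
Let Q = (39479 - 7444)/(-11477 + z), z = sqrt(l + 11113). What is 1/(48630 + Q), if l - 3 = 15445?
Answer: 1280791725629/62281325906036945 + 6407*sqrt(26561)/62281325906036945 ≈ 2.0565e-5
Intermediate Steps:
l = 15448 (l = 3 + 15445 = 15448)
z = sqrt(26561) (z = sqrt(15448 + 11113) = sqrt(26561) ≈ 162.98)
Q = 32035/(-11477 + sqrt(26561)) (Q = (39479 - 7444)/(-11477 + sqrt(26561)) = 32035/(-11477 + sqrt(26561)) ≈ -2.8314)
1/(48630 + Q) = 1/(48630 + (-367665695/131694968 - 32035*sqrt(26561)/131694968)) = 1/(6403958628145/131694968 - 32035*sqrt(26561)/131694968)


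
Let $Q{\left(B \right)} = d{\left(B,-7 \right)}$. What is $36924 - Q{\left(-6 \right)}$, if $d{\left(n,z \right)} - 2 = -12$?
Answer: $36934$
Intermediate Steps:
$d{\left(n,z \right)} = -10$ ($d{\left(n,z \right)} = 2 - 12 = -10$)
$Q{\left(B \right)} = -10$
$36924 - Q{\left(-6 \right)} = 36924 - -10 = 36924 + 10 = 36934$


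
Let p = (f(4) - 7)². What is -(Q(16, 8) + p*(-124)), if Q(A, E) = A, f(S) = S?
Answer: 1100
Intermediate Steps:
p = 9 (p = (4 - 7)² = (-3)² = 9)
-(Q(16, 8) + p*(-124)) = -(16 + 9*(-124)) = -(16 - 1116) = -1*(-1100) = 1100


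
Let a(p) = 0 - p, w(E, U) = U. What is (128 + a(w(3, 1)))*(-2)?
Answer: -254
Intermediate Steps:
a(p) = -p
(128 + a(w(3, 1)))*(-2) = (128 - 1*1)*(-2) = (128 - 1)*(-2) = 127*(-2) = -254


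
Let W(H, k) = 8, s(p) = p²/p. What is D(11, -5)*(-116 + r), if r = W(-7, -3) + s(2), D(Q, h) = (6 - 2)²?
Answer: -1696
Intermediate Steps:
s(p) = p
D(Q, h) = 16 (D(Q, h) = 4² = 16)
r = 10 (r = 8 + 2 = 10)
D(11, -5)*(-116 + r) = 16*(-116 + 10) = 16*(-106) = -1696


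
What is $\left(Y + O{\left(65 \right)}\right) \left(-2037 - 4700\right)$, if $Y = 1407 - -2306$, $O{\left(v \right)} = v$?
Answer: $-25452386$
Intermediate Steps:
$Y = 3713$ ($Y = 1407 + 2306 = 3713$)
$\left(Y + O{\left(65 \right)}\right) \left(-2037 - 4700\right) = \left(3713 + 65\right) \left(-2037 - 4700\right) = 3778 \left(-6737\right) = -25452386$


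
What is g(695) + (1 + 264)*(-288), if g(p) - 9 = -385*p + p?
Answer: -343191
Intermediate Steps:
g(p) = 9 - 384*p (g(p) = 9 + (-385*p + p) = 9 - 384*p)
g(695) + (1 + 264)*(-288) = (9 - 384*695) + (1 + 264)*(-288) = (9 - 266880) + 265*(-288) = -266871 - 76320 = -343191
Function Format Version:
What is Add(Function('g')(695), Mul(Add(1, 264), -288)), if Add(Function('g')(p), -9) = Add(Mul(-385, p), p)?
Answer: -343191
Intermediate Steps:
Function('g')(p) = Add(9, Mul(-384, p)) (Function('g')(p) = Add(9, Add(Mul(-385, p), p)) = Add(9, Mul(-384, p)))
Add(Function('g')(695), Mul(Add(1, 264), -288)) = Add(Add(9, Mul(-384, 695)), Mul(Add(1, 264), -288)) = Add(Add(9, -266880), Mul(265, -288)) = Add(-266871, -76320) = -343191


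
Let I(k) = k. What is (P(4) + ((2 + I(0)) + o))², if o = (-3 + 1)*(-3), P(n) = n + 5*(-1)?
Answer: 49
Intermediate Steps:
P(n) = -5 + n (P(n) = n - 5 = -5 + n)
o = 6 (o = -2*(-3) = 6)
(P(4) + ((2 + I(0)) + o))² = ((-5 + 4) + ((2 + 0) + 6))² = (-1 + (2 + 6))² = (-1 + 8)² = 7² = 49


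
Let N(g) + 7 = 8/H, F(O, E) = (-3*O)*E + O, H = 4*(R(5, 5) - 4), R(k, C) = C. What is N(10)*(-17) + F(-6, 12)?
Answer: 295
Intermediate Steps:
H = 4 (H = 4*(5 - 4) = 4*1 = 4)
F(O, E) = O - 3*E*O (F(O, E) = -3*E*O + O = O - 3*E*O)
N(g) = -5 (N(g) = -7 + 8/4 = -7 + 8*(1/4) = -7 + 2 = -5)
N(10)*(-17) + F(-6, 12) = -5*(-17) - 6*(1 - 3*12) = 85 - 6*(1 - 36) = 85 - 6*(-35) = 85 + 210 = 295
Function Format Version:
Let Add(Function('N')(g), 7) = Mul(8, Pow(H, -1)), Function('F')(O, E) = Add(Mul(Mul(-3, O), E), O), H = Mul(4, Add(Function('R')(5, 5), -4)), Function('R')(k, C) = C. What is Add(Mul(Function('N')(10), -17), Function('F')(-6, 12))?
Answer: 295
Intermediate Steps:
H = 4 (H = Mul(4, Add(5, -4)) = Mul(4, 1) = 4)
Function('F')(O, E) = Add(O, Mul(-3, E, O)) (Function('F')(O, E) = Add(Mul(-3, E, O), O) = Add(O, Mul(-3, E, O)))
Function('N')(g) = -5 (Function('N')(g) = Add(-7, Mul(8, Pow(4, -1))) = Add(-7, Mul(8, Rational(1, 4))) = Add(-7, 2) = -5)
Add(Mul(Function('N')(10), -17), Function('F')(-6, 12)) = Add(Mul(-5, -17), Mul(-6, Add(1, Mul(-3, 12)))) = Add(85, Mul(-6, Add(1, -36))) = Add(85, Mul(-6, -35)) = Add(85, 210) = 295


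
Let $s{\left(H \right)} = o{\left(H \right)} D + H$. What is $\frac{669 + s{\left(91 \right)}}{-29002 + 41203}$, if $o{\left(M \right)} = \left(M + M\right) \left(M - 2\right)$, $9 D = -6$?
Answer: $- \frac{30116}{36603} \approx -0.82277$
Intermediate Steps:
$D = - \frac{2}{3}$ ($D = \frac{1}{9} \left(-6\right) = - \frac{2}{3} \approx -0.66667$)
$o{\left(M \right)} = 2 M \left(-2 + M\right)$
$s{\left(H \right)} = H - \frac{4 H \left(-2 + H\right)}{3}$ ($s{\left(H \right)} = 2 H \left(-2 + H\right) \left(- \frac{2}{3}\right) + H = - \frac{4 H \left(-2 + H\right)}{3} + H = H - \frac{4 H \left(-2 + H\right)}{3}$)
$\frac{669 + s{\left(91 \right)}}{-29002 + 41203} = \frac{669 + \frac{1}{3} \cdot 91 \left(11 - 364\right)}{-29002 + 41203} = \frac{669 + \frac{1}{3} \cdot 91 \left(11 - 364\right)}{12201} = \left(669 + \frac{1}{3} \cdot 91 \left(-353\right)\right) \frac{1}{12201} = \left(669 - \frac{32123}{3}\right) \frac{1}{12201} = \left(- \frac{30116}{3}\right) \frac{1}{12201} = - \frac{30116}{36603}$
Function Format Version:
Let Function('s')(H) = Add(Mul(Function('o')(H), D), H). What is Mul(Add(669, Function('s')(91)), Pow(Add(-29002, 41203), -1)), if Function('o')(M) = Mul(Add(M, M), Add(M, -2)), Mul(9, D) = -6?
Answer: Rational(-30116, 36603) ≈ -0.82277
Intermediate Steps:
D = Rational(-2, 3) (D = Mul(Rational(1, 9), -6) = Rational(-2, 3) ≈ -0.66667)
Function('o')(M) = Mul(2, M, Add(-2, M)) (Function('o')(M) = Mul(Mul(2, M), Add(-2, M)) = Mul(2, M, Add(-2, M)))
Function('s')(H) = Add(H, Mul(Rational(-4, 3), H, Add(-2, H))) (Function('s')(H) = Add(Mul(Mul(2, H, Add(-2, H)), Rational(-2, 3)), H) = Add(Mul(Rational(-4, 3), H, Add(-2, H)), H) = Add(H, Mul(Rational(-4, 3), H, Add(-2, H))))
Mul(Add(669, Function('s')(91)), Pow(Add(-29002, 41203), -1)) = Mul(Add(669, Mul(Rational(1, 3), 91, Add(11, Mul(-4, 91)))), Pow(Add(-29002, 41203), -1)) = Mul(Add(669, Mul(Rational(1, 3), 91, Add(11, -364))), Pow(12201, -1)) = Mul(Add(669, Mul(Rational(1, 3), 91, -353)), Rational(1, 12201)) = Mul(Add(669, Rational(-32123, 3)), Rational(1, 12201)) = Mul(Rational(-30116, 3), Rational(1, 12201)) = Rational(-30116, 36603)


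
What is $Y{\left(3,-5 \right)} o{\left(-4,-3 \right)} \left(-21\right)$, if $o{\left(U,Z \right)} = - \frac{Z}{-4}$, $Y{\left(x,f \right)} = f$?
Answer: $- \frac{315}{4} \approx -78.75$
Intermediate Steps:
$o{\left(U,Z \right)} = \frac{Z}{4}$ ($o{\left(U,Z \right)} = - \frac{Z \left(-1\right)}{4} = - \frac{\left(-1\right) Z}{4} = \frac{Z}{4}$)
$Y{\left(3,-5 \right)} o{\left(-4,-3 \right)} \left(-21\right) = - 5 \cdot \frac{1}{4} \left(-3\right) \left(-21\right) = \left(-5\right) \left(- \frac{3}{4}\right) \left(-21\right) = \frac{15}{4} \left(-21\right) = - \frac{315}{4}$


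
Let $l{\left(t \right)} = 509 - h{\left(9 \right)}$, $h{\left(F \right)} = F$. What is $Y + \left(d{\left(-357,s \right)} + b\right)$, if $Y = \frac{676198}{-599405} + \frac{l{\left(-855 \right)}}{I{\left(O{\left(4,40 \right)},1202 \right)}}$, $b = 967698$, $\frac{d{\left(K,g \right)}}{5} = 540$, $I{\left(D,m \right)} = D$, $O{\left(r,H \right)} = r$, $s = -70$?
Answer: $\frac{581735662617}{599405} \approx 9.7052 \cdot 10^{5}$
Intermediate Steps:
$d{\left(K,g \right)} = 2700$ ($d{\left(K,g \right)} = 5 \cdot 540 = 2700$)
$l{\left(t \right)} = 500$ ($l{\left(t \right)} = 509 - 9 = 500$)
$Y = \frac{74249427}{599405}$ ($Y = \frac{676198}{-599405} + \frac{500}{4} = 676198 \left(- \frac{1}{599405}\right) + 500 \cdot \frac{1}{4} = - \frac{676198}{599405} + 125 = \frac{74249427}{599405} \approx 123.87$)
$Y + \left(d{\left(-357,s \right)} + b\right) = \frac{74249427}{599405} + \left(2700 + 967698\right) = \frac{74249427}{599405} + 970398 = \frac{581735662617}{599405}$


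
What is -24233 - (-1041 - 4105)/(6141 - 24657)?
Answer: -224351687/9258 ≈ -24233.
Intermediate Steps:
-24233 - (-1041 - 4105)/(6141 - 24657) = -24233 - (-5146)/(-18516) = -24233 - (-5146)*(-1)/18516 = -24233 - 1*2573/9258 = -24233 - 2573/9258 = -224351687/9258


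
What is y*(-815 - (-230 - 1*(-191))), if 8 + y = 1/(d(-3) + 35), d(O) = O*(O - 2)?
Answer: 154812/25 ≈ 6192.5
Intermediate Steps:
d(O) = O*(-2 + O)
y = -399/50 (y = -8 + 1/(-3*(-2 - 3) + 35) = -8 + 1/(-3*(-5) + 35) = -8 + 1/(15 + 35) = -8 + 1/50 = -399/50 ≈ -7.9800)
y*(-815 - (-230 - 1*(-191))) = -399*(-815 - (-230 - 1*(-191)))/50 = -399*(-815 - (-230 + 191))/50 = -399*(-815 - 1*(-39))/50 = -399*(-815 + 39)/50 = -399/50*(-776) = 154812/25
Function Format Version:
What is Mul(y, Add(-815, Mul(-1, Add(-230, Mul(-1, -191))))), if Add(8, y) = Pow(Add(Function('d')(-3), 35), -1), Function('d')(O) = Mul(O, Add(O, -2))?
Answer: Rational(154812, 25) ≈ 6192.5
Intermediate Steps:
Function('d')(O) = Mul(O, Add(-2, O))
y = Rational(-399, 50) (y = Add(-8, Pow(Add(Mul(-3, Add(-2, -3)), 35), -1)) = Add(-8, Pow(Add(Mul(-3, -5), 35), -1)) = Add(-8, Pow(Add(15, 35), -1)) = Add(-8, Pow(50, -1)) = Add(-8, Rational(1, 50)) = Rational(-399, 50) ≈ -7.9800)
Mul(y, Add(-815, Mul(-1, Add(-230, Mul(-1, -191))))) = Mul(Rational(-399, 50), Add(-815, Mul(-1, Add(-230, Mul(-1, -191))))) = Mul(Rational(-399, 50), Add(-815, Mul(-1, Add(-230, 191)))) = Mul(Rational(-399, 50), Add(-815, Mul(-1, -39))) = Mul(Rational(-399, 50), Add(-815, 39)) = Mul(Rational(-399, 50), -776) = Rational(154812, 25)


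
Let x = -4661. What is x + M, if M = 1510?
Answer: -3151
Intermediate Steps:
x + M = -4661 + 1510 = -3151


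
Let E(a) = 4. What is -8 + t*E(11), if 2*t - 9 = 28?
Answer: 66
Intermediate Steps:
t = 37/2 (t = 9/2 + (½)*28 = 9/2 + 14 = 37/2 ≈ 18.500)
-8 + t*E(11) = -8 + (37/2)*4 = -8 + 74 = 66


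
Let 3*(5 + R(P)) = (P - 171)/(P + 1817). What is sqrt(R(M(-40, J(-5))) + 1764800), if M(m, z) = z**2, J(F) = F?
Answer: 16*sqrt(5847544739)/921 ≈ 1328.5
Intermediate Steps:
R(P) = -5 + (-171 + P)/(3*(1817 + P)) (R(P) = -5 + ((P - 171)/(P + 1817))/3 = -5 + ((-171 + P)/(1817 + P))/3 = -5 + (-171 + P)/(3*(1817 + P)))
sqrt(R(M(-40, J(-5))) + 1764800) = sqrt(14*(-1959 - 1*(-5)**2)/(3*(1817 + (-5)**2)) + 1764800) = sqrt(14*(-1959 - 1*25)/(3*(1817 + 25)) + 1764800) = sqrt((14/3)*(-1959 - 25)/1842 + 1764800) = sqrt((14/3)*(1/1842)*(-1984) + 1764800) = sqrt(-13888/2763 + 1764800) = sqrt(4876128512/2763) = 16*sqrt(5847544739)/921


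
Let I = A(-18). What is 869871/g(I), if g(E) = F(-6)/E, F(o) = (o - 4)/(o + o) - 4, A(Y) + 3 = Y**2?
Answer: -1675371546/19 ≈ -8.8177e+7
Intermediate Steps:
A(Y) = -3 + Y**2
F(o) = -4 + (-4 + o)/(2*o) (F(o) = (-4 + o)/((2*o)) - 4 = (-4 + o)*(1/(2*o)) - 4 = (-4 + o)/(2*o) - 4 = -4 + (-4 + o)/(2*o))
I = 321 (I = -3 + (-18)**2 = -3 + 324 = 321)
g(E) = -19/(6*E) (g(E) = (-7/2 - 2/(-6))/E = (-7/2 - 2*(-1/6))/E = (-7/2 + 1/3)/E = -19/(6*E))
869871/g(I) = 869871/((-19/6/321)) = 869871/((-19/6*1/321)) = 869871/(-19/1926) = 869871*(-1926/19) = -1675371546/19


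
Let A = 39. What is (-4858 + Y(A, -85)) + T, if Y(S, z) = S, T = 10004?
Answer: 5185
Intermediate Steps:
(-4858 + Y(A, -85)) + T = (-4858 + 39) + 10004 = -4819 + 10004 = 5185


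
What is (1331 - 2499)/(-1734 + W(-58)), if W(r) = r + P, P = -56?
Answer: 146/231 ≈ 0.63203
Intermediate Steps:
W(r) = -56 + r (W(r) = r - 56 = -56 + r)
(1331 - 2499)/(-1734 + W(-58)) = (1331 - 2499)/(-1734 + (-56 - 58)) = -1168/(-1734 - 114) = -1168/(-1848) = -1168*(-1/1848) = 146/231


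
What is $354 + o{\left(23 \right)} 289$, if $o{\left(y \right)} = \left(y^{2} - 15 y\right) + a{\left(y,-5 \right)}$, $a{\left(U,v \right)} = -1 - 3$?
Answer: $52374$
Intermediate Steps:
$a{\left(U,v \right)} = -4$ ($a{\left(U,v \right)} = -1 - 3 = -4$)
$o{\left(y \right)} = -4 + y^{2} - 15 y$ ($o{\left(y \right)} = \left(y^{2} - 15 y\right) - 4 = -4 + y^{2} - 15 y$)
$354 + o{\left(23 \right)} 289 = 354 + \left(-4 + 23^{2} - 345\right) 289 = 354 + \left(-4 + 529 - 345\right) 289 = 354 + 180 \cdot 289 = 354 + 52020 = 52374$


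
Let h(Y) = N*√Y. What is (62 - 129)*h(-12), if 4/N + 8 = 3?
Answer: 536*I*√3/5 ≈ 185.68*I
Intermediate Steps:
N = -⅘ (N = 4/(-8 + 3) = 4/(-5) = 4*(-⅕) = -⅘ ≈ -0.80000)
h(Y) = -4*√Y/5
(62 - 129)*h(-12) = (62 - 129)*(-8*I*√3/5) = -(-268)*2*I*√3/5 = -(-536)*I*√3/5 = 536*I*√3/5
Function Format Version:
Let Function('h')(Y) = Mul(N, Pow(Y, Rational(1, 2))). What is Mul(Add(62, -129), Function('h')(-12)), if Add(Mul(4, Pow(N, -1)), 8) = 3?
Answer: Mul(Rational(536, 5), I, Pow(3, Rational(1, 2))) ≈ Mul(185.68, I)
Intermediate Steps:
N = Rational(-4, 5) (N = Mul(4, Pow(Add(-8, 3), -1)) = Mul(4, Pow(-5, -1)) = Mul(4, Rational(-1, 5)) = Rational(-4, 5) ≈ -0.80000)
Function('h')(Y) = Mul(Rational(-4, 5), Pow(Y, Rational(1, 2)))
Mul(Add(62, -129), Function('h')(-12)) = Mul(Add(62, -129), Mul(Rational(-4, 5), Pow(-12, Rational(1, 2)))) = Mul(-67, Mul(Rational(-4, 5), Mul(2, I, Pow(3, Rational(1, 2))))) = Mul(-67, Mul(Rational(-8, 5), I, Pow(3, Rational(1, 2)))) = Mul(Rational(536, 5), I, Pow(3, Rational(1, 2)))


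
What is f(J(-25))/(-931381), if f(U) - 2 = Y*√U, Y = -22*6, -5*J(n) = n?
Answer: -2/931381 + 12*√5/84671 ≈ 0.00031476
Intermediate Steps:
J(n) = -n/5
Y = -132
f(U) = 2 - 132*√U
f(J(-25))/(-931381) = (2 - 132*√5)/(-931381) = (2 - 132*√5)*(-1/931381) = -2/931381 + 12*√5/84671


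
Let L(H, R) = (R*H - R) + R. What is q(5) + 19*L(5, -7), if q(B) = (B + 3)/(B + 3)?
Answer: -664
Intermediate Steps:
L(H, R) = H*R (L(H, R) = (H*R - R) + R = (-R + H*R) + R = H*R)
q(B) = 1 (q(B) = (3 + B)/(3 + B) = 1)
q(5) + 19*L(5, -7) = 1 + 19*(5*(-7)) = 1 + 19*(-35) = 1 - 665 = -664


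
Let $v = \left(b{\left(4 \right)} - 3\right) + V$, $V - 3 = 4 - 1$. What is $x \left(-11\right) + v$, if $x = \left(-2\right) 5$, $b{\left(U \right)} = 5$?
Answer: $118$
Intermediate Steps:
$V = 6$ ($V = 3 + \left(4 - 1\right) = 3 + 3 = 6$)
$x = -10$
$v = 8$ ($v = \left(5 - 3\right) + 6 = 2 + 6 = 8$)
$x \left(-11\right) + v = \left(-10\right) \left(-11\right) + 8 = 110 + 8 = 118$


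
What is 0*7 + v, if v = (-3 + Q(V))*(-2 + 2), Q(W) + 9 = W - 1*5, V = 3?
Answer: 0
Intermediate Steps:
Q(W) = -14 + W (Q(W) = -9 + (W - 1*5) = -9 + (W - 5) = -9 + (-5 + W) = -14 + W)
v = 0 (v = (-3 + (-14 + 3))*(-2 + 2) = (-3 - 11)*0 = -14*0 = 0)
0*7 + v = 0*7 + 0 = 0 + 0 = 0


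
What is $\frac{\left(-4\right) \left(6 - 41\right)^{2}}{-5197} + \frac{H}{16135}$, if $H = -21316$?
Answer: $- \frac{31717752}{83853595} \approx -0.37825$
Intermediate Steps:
$\frac{\left(-4\right) \left(6 - 41\right)^{2}}{-5197} + \frac{H}{16135} = \frac{\left(-4\right) \left(6 - 41\right)^{2}}{-5197} - \frac{21316}{16135} = - 4 \left(-35\right)^{2} \left(- \frac{1}{5197}\right) - \frac{21316}{16135} = \left(-4\right) 1225 \left(- \frac{1}{5197}\right) - \frac{21316}{16135} = \left(-4900\right) \left(- \frac{1}{5197}\right) - \frac{21316}{16135} = \frac{4900}{5197} - \frac{21316}{16135} = - \frac{31717752}{83853595}$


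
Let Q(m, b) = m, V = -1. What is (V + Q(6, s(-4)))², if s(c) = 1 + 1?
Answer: 25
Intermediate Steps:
s(c) = 2
(V + Q(6, s(-4)))² = (-1 + 6)² = 5² = 25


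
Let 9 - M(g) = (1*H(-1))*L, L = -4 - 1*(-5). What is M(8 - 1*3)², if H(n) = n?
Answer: 100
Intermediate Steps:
L = 1 (L = -4 + 5 = 1)
M(g) = 10 (M(g) = 9 - 1*(-1) = 9 + 1 = 10)
M(8 - 1*3)² = 10² = 100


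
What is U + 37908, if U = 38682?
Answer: 76590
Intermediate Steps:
U + 37908 = 38682 + 37908 = 76590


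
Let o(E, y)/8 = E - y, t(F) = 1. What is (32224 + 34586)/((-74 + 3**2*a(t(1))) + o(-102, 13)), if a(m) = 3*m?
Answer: -66810/967 ≈ -69.090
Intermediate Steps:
o(E, y) = -8*y + 8*E (o(E, y) = 8*(E - y) = -8*y + 8*E)
(32224 + 34586)/((-74 + 3**2*a(t(1))) + o(-102, 13)) = (32224 + 34586)/((-74 + 3**2*(3*1)) + (-8*13 + 8*(-102))) = 66810/((-74 + 9*3) + (-104 - 816)) = 66810/((-74 + 27) - 920) = 66810/(-47 - 920) = 66810/(-967) = 66810*(-1/967) = -66810/967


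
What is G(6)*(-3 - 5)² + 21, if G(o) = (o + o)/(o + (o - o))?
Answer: 149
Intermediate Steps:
G(o) = 2 (G(o) = (2*o)/(o + 0) = (2*o)/o = 2)
G(6)*(-3 - 5)² + 21 = 2*(-3 - 5)² + 21 = 2*(-8)² + 21 = 2*64 + 21 = 128 + 21 = 149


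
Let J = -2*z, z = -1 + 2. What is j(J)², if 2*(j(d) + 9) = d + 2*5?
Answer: 25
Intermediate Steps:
z = 1
J = -2 (J = -2*1 = -2)
j(d) = -4 + d/2 (j(d) = -9 + (d + 2*5)/2 = -9 + (d + 10)/2 = -9 + (10 + d)/2 = -9 + (5 + d/2) = -4 + d/2)
j(J)² = (-4 + (½)*(-2))² = (-4 - 1)² = (-5)² = 25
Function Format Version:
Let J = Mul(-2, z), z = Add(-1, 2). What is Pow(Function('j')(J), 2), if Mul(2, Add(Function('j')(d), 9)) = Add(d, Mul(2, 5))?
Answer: 25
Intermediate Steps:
z = 1
J = -2 (J = Mul(-2, 1) = -2)
Function('j')(d) = Add(-4, Mul(Rational(1, 2), d)) (Function('j')(d) = Add(-9, Mul(Rational(1, 2), Add(d, Mul(2, 5)))) = Add(-9, Mul(Rational(1, 2), Add(d, 10))) = Add(-9, Mul(Rational(1, 2), Add(10, d))) = Add(-9, Add(5, Mul(Rational(1, 2), d))) = Add(-4, Mul(Rational(1, 2), d)))
Pow(Function('j')(J), 2) = Pow(Add(-4, Mul(Rational(1, 2), -2)), 2) = Pow(Add(-4, -1), 2) = Pow(-5, 2) = 25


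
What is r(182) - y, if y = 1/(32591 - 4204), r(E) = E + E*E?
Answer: 945457421/28387 ≈ 33306.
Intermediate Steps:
r(E) = E + E²
y = 1/28387 ≈ 3.5227e-5
r(182) - y = 182*(1 + 182) - 1*1/28387 = 182*183 - 1/28387 = 33306 - 1/28387 = 945457421/28387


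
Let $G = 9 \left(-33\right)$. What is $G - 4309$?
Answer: $-4606$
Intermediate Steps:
$G = -297$
$G - 4309 = -297 - 4309 = -4606$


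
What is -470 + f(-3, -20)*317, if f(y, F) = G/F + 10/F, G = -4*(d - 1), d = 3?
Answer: -5017/10 ≈ -501.70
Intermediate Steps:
G = -8 (G = -4*(3 - 1) = -4*2 = -8)
f(y, F) = 2/F (f(y, F) = -8/F + 10/F = 2/F)
-470 + f(-3, -20)*317 = -470 + (2/(-20))*317 = -470 + (2*(-1/20))*317 = -470 - ⅒*317 = -470 - 317/10 = -5017/10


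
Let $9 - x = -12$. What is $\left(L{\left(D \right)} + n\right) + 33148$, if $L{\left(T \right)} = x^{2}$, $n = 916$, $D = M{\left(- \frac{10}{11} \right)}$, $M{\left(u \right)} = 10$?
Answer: $34505$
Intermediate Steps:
$D = 10$
$x = 21$ ($x = 9 - -12 = 9 + 12 = 21$)
$L{\left(T \right)} = 441$ ($L{\left(T \right)} = 21^{2} = 441$)
$\left(L{\left(D \right)} + n\right) + 33148 = \left(441 + 916\right) + 33148 = 1357 + 33148 = 34505$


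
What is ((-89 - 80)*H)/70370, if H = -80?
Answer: 1352/7037 ≈ 0.19213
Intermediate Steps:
((-89 - 80)*H)/70370 = ((-89 - 80)*(-80))/70370 = -169*(-80)*(1/70370) = 13520*(1/70370) = 1352/7037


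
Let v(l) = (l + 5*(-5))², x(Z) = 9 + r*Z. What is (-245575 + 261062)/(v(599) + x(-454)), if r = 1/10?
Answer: 4555/96894 ≈ 0.047010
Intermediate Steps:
r = ⅒ ≈ 0.10000
x(Z) = 9 + Z/10
v(l) = (-25 + l)² (v(l) = (l - 25)² = (-25 + l)²)
(-245575 + 261062)/(v(599) + x(-454)) = (-245575 + 261062)/((-25 + 599)² + (9 + (⅒)*(-454))) = 15487/(574² + (9 - 227/5)) = 15487/(329476 - 182/5) = 15487/(1647198/5) = 15487*(5/1647198) = 4555/96894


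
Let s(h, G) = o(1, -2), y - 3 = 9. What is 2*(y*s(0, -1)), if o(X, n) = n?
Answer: -48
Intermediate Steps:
y = 12 (y = 3 + 9 = 12)
s(h, G) = -2
2*(y*s(0, -1)) = 2*(12*(-2)) = 2*(-24) = -48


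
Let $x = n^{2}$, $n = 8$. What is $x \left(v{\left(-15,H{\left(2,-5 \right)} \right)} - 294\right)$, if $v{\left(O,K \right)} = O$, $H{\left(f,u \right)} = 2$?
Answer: $-19776$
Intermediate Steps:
$x = 64$ ($x = 8^{2} = 64$)
$x \left(v{\left(-15,H{\left(2,-5 \right)} \right)} - 294\right) = 64 \left(-15 - 294\right) = 64 \left(-309\right) = -19776$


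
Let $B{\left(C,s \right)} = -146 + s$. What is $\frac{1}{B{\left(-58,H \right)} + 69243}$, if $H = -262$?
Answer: $\frac{1}{68835} \approx 1.4527 \cdot 10^{-5}$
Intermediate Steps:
$\frac{1}{B{\left(-58,H \right)} + 69243} = \frac{1}{\left(-146 - 262\right) + 69243} = \frac{1}{-408 + 69243} = \frac{1}{68835}$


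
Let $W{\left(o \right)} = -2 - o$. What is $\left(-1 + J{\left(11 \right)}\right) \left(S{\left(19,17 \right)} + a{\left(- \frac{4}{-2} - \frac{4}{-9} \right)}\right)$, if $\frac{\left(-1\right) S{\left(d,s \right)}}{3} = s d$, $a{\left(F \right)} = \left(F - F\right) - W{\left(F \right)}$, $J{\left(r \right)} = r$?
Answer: $- \frac{86810}{9} \approx -9645.6$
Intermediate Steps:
$a{\left(F \right)} = 2 + F$ ($a{\left(F \right)} = \left(F - F\right) - \left(-2 - F\right) = 0 + \left(2 + F\right) = 2 + F$)
$S{\left(d,s \right)} = - 3 d s$ ($S{\left(d,s \right)} = - 3 s d = - 3 d s$)
$\left(-1 + J{\left(11 \right)}\right) \left(S{\left(19,17 \right)} + a{\left(- \frac{4}{-2} - \frac{4}{-9} \right)}\right) = \left(-1 + 11\right) \left(\left(-3\right) 19 \cdot 17 + \left(2 - \left(-2 - \frac{4}{9}\right)\right)\right) = 10 \left(-969 + \left(2 - - \frac{22}{9}\right)\right) = 10 \left(-969 + \left(2 + \left(2 + \frac{4}{9}\right)\right)\right) = 10 \left(-969 + \left(2 + \frac{22}{9}\right)\right) = 10 \left(-969 + \frac{40}{9}\right) = 10 \left(- \frac{8681}{9}\right) = - \frac{86810}{9}$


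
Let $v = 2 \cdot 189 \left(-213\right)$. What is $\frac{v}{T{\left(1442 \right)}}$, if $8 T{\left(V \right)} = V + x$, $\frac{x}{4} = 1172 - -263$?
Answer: $- \frac{1704}{19} \approx -89.684$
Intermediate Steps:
$x = 5740$ ($x = 4 \left(1172 - -263\right) = 4 \left(1172 + 263\right) = 4 \cdot 1435 = 5740$)
$T{\left(V \right)} = \frac{1435}{2} + \frac{V}{8}$ ($T{\left(V \right)} = \frac{V + 5740}{8} = \frac{5740 + V}{8} = \frac{1435}{2} + \frac{V}{8}$)
$v = -80514$ ($v = 378 \left(-213\right) = -80514$)
$\frac{v}{T{\left(1442 \right)}} = - \frac{80514}{\frac{1435}{2} + \frac{1}{8} \cdot 1442} = - \frac{80514}{\frac{1435}{2} + \frac{721}{4}} = - \frac{80514}{\frac{3591}{4}} = \left(-80514\right) \frac{4}{3591} = - \frac{1704}{19}$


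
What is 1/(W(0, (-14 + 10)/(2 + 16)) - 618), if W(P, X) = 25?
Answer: -1/593 ≈ -0.0016863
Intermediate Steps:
1/(W(0, (-14 + 10)/(2 + 16)) - 618) = 1/(25 - 618) = 1/(-593) = -1/593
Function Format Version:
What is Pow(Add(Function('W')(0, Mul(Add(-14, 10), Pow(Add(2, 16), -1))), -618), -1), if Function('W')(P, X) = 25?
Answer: Rational(-1, 593) ≈ -0.0016863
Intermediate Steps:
Pow(Add(Function('W')(0, Mul(Add(-14, 10), Pow(Add(2, 16), -1))), -618), -1) = Pow(Add(25, -618), -1) = Pow(-593, -1) = Rational(-1, 593)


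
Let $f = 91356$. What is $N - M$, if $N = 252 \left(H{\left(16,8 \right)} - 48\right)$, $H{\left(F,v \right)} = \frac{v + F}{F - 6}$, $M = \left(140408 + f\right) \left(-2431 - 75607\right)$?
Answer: $\frac{90431937704}{5} \approx 1.8086 \cdot 10^{10}$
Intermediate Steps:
$M = -18086399032$ ($M = \left(140408 + 91356\right) \left(-2431 - 75607\right) = 231764 \left(-78038\right) = -18086399032$)
$H{\left(F,v \right)} = \frac{F + v}{-6 + F}$
$N = - \frac{57456}{5}$ ($N = 252 \left(\frac{16 + 8}{-6 + 16} - 48\right) = 252 \left(\frac{1}{10} \cdot 24 - 48\right) = 252 \left(\frac{12}{5} - 48\right) = 252 \left(- \frac{228}{5}\right) = - \frac{57456}{5} \approx -11491.0$)
$N - M = - \frac{57456}{5} - -18086399032 = - \frac{57456}{5} + 18086399032 = \frac{90431937704}{5}$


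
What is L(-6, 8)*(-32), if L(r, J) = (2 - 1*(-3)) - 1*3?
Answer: -64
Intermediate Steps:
L(r, J) = 2 (L(r, J) = (2 + 3) - 3 = 5 - 3 = 2)
L(-6, 8)*(-32) = 2*(-32) = -64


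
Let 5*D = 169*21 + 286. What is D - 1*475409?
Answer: -474642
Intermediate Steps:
D = 767 (D = (169*21 + 286)/5 = (3549 + 286)/5 = (⅕)*3835 = 767)
D - 1*475409 = 767 - 1*475409 = 767 - 475409 = -474642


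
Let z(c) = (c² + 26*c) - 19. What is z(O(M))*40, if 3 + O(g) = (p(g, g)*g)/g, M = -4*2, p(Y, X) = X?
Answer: -7360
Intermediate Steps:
M = -8
O(g) = -3 + g (O(g) = -3 + (g*g)/g = -3 + g²/g = -3 + g)
z(c) = -19 + c² + 26*c
z(O(M))*40 = (-19 + (-3 - 8)² + 26*(-3 - 8))*40 = (-19 + (-11)² + 26*(-11))*40 = (-19 + 121 - 286)*40 = -184*40 = -7360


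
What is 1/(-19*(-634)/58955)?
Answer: 58955/12046 ≈ 4.8942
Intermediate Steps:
1/(-19*(-634)/58955) = 1/(12046*(1/58955)) = 1/(12046/58955) = 58955/12046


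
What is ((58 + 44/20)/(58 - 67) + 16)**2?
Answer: 175561/2025 ≈ 86.697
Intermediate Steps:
((58 + 44/20)/(58 - 67) + 16)**2 = ((58 + 44*(1/20))/(-9) + 16)**2 = ((58 + 11/5)*(-1/9) + 16)**2 = ((301/5)*(-1/9) + 16)**2 = (-301/45 + 16)**2 = (419/45)**2 = 175561/2025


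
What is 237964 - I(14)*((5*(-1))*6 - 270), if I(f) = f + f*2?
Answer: 250564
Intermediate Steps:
I(f) = 3*f (I(f) = f + 2*f = 3*f)
237964 - I(14)*((5*(-1))*6 - 270) = 237964 - 3*14*((5*(-1))*6 - 270) = 237964 - 42*(-5*6 - 270) = 237964 - 42*(-30 - 270) = 237964 - 42*(-300) = 237964 - 1*(-12600) = 237964 + 12600 = 250564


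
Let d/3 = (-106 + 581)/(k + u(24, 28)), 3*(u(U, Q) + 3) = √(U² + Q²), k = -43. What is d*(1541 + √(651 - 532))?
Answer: -454556475/8842 - 6587775*√85/4421 - 294975*√119/8842 - 72675*√35/4421 ≈ -65608.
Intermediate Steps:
u(U, Q) = -3 + √(Q² + U²)/3 (u(U, Q) = -3 + √(U² + Q²)/3 = -3 + √(Q² + U²)/3)
d = 1425/(-46 + 4*√85/3) (d = 3*((-106 + 581)/(-43 + (-3 + √(28² + 24²)/3))) = 3*(475/(-43 + (-3 + √(784 + 576)/3))) = 3*(475/(-43 + (-3 + √1360/3))) = 3*(475/(-43 + (-3 + (4*√85)/3))) = 3*(475/(-43 + (-3 + 4*√85/3))) = 3*(475/(-46 + 4*√85/3)) = 1425/(-46 + 4*√85/3) ≈ -42.276)
d*(1541 + √(651 - 532)) = (-294975/8842 - 4275*√85/4421)*(1541 + √(651 - 532)) = (-294975/8842 - 4275*√85/4421)*(1541 + √119) = (1541 + √119)*(-294975/8842 - 4275*√85/4421)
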